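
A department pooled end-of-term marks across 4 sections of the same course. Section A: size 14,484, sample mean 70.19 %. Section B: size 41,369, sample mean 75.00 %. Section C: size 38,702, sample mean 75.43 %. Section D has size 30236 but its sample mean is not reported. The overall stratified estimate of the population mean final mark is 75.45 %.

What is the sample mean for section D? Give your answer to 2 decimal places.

N = 14484 + 41369 + 38702 + 30236 = 124791.
Overall total = μ·N = 75.45·124791 = 9415480.95.
Subtract the known strata: 14484·70.19 + 41369·75.00 + 38702·75.43 = 7038598.82.
Remaining total for section D: 9415480.95 − 7038598.82 = 2376882.13.
Divide by its size: 2376882.13 / 30236 = 78.6110... → 78.61.

78.61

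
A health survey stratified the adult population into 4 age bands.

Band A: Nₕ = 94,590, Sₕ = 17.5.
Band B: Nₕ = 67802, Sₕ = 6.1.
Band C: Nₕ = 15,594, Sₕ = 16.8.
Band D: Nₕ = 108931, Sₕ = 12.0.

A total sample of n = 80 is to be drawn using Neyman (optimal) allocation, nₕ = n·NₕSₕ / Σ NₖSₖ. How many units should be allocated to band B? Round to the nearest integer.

9

A: NₕSₕ = 94590·17.5 = 1655325
B: NₕSₕ = 67802·6.1 = 413592.2
C: NₕSₕ = 15594·16.8 = 261979.2
D: NₕSₕ = 108931·12.0 = 1307172
Σ NₕSₕ = 3638068.4.
n_B = 80·413592.2/3638068.4 = 9.095... → 9.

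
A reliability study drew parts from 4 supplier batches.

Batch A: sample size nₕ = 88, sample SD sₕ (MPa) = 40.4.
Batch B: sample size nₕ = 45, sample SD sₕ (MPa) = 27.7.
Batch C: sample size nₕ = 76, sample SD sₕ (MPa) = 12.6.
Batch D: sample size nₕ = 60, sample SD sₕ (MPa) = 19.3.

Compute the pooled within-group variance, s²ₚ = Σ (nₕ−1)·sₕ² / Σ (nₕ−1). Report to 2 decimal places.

791.10

Degrees of freedom: 87 + 44 + 75 + 59 = 265.
Σ(nₕ−1)sₕ² = 87·1632.16 + 44·767.29 + 75·158.76 + 59·372.49 = 209642.59.
s²ₚ = 209642.59 / 265 = 791.1041... → 791.10.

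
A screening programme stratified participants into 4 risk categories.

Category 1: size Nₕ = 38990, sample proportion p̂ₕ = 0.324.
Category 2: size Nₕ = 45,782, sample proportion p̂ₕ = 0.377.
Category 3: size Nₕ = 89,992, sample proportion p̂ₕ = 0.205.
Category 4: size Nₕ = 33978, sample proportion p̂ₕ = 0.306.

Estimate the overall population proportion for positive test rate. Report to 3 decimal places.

N = 38990 + 45782 + 89992 + 33978 = 208742.
Overall proportion = Σ (Nₕ/N)·p̂ₕ.
Σ Nₕp̂ₕ = 12632.76 + 17259.814 + 18448.36 + 10397.268 = 58738.202.
58738.202 / 208742 = 0.28139... → 0.281.

0.281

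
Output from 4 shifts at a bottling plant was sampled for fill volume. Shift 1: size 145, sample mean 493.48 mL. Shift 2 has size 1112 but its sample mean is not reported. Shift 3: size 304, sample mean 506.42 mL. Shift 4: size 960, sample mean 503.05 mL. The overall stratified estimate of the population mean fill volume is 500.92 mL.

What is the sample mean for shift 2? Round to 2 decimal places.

N = 145 + 1112 + 304 + 960 = 2521.
Overall total = μ·N = 500.92·2521 = 1262819.32.
Subtract the known strata: 145·493.48 + 304·506.42 + 960·503.05 = 708434.28.
Remaining total for shift 2: 1262819.32 − 708434.28 = 554385.04.
Divide by its size: 554385.04 / 1112 = 498.5477... → 498.55.

498.55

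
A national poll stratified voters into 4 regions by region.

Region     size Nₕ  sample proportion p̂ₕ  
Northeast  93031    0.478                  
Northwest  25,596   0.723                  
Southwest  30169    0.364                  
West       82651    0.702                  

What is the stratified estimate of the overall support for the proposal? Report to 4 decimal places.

N = 93031 + 25596 + 30169 + 82651 = 231447.
Overall proportion = Σ (Nₕ/N)·p̂ₕ.
Σ Nₕp̂ₕ = 44468.818 + 18505.908 + 10981.516 + 58021.002 = 131977.244.
131977.244 / 231447 = 0.570227... → 0.5702.

0.5702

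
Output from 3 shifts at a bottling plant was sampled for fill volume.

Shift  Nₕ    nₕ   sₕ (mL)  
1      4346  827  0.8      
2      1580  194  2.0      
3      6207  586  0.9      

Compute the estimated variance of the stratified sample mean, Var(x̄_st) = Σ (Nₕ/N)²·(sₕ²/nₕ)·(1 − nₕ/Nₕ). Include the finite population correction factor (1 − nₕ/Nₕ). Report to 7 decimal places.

0.0007147

N = 12133. Term for each stratum: Wₕ²sₕ²/nₕ·(1−nₕ/Nₕ).
Var(x̄_st) = 0.0000803983 + 0.0003067201 + 0.0003276018 = 0.0007147202 → 0.0007147.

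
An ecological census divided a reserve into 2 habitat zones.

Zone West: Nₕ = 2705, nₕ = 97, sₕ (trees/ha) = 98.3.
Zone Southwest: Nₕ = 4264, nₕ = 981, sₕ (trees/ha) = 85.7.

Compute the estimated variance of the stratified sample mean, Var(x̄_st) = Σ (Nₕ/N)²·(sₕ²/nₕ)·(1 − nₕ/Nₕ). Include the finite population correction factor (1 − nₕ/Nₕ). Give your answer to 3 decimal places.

N = 6969; Wₕ = Nₕ/N.
zone West: (2705/6969)²·98.3²/97·(1 − 97/2705) = 14.470023
zone Southwest: (4264/6969)²·85.7²/981·(1 − 981/4264) = 2.157942
Sum = 16.627965 → 16.628.

16.628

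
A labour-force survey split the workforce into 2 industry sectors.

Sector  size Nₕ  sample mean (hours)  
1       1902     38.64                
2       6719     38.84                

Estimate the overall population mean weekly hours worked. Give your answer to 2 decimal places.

38.80

N = 8621; weights Wₕ = Nₕ/N = (0.2206, 0.7794).
x̄_st = Σ Wₕ·x̄ₕ = 0.2206·38.64 + 0.7794·38.84 ≈ 38.7959...
→ 38.80.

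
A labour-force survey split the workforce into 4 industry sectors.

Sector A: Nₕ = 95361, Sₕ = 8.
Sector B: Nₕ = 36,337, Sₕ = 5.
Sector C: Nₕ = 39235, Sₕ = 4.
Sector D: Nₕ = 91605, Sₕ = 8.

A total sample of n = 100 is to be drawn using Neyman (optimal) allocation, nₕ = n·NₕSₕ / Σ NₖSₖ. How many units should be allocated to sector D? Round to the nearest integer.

Σ NₕSₕ = 95361·8 + 36337·5 + 39235·4 + 91605·8 = 1834353.
Share for D: 732840/1834353 = 0.39951.
n_D = 100 × 0.39951 = 39.951... → 40.

40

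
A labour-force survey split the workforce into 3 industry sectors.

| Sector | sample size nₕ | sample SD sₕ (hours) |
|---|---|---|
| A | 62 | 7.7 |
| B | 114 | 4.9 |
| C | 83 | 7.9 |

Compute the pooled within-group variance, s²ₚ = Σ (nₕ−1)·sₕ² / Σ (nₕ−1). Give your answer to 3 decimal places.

A: (62−1)·7.7² = 61·59.29 = 3616.69
B: (114−1)·4.9² = 113·24.01 = 2713.13
C: (83−1)·7.9² = 82·62.41 = 5117.62
Numerator = 11447.44; denominator = Σ(nₕ−1) = 256.
s²ₚ = 11447.44/256 = 44.71656... → 44.717.

44.717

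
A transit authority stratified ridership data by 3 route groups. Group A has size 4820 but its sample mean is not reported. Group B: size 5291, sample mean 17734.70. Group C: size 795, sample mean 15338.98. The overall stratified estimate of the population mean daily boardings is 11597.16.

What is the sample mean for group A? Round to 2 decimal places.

4242.71

N = 4820 + 5291 + 795 = 10906.
Overall total = μ·N = 11597.16·10906 = 126478626.96.
Subtract the known strata: 5291·17734.70 + 795·15338.98 = 106028786.8.
Remaining total for group A: 126478626.96 − 106028786.8 = 20449840.16.
Divide by its size: 20449840.16 / 4820 = 4242.7054... → 4242.71.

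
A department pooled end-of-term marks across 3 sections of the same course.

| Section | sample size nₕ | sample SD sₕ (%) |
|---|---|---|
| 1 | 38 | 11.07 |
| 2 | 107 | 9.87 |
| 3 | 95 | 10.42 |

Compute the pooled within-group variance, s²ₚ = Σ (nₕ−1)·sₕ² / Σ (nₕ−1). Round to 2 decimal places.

1: (38−1)·11.07² = 37·122.5449 = 4534.1613
2: (107−1)·9.87² = 106·97.4169 = 10326.1914
3: (95−1)·10.42² = 94·108.5764 = 10206.1816
Numerator = 25066.5343; denominator = Σ(nₕ−1) = 237.
s²ₚ = 25066.5343/237 = 105.7660... → 105.77.

105.77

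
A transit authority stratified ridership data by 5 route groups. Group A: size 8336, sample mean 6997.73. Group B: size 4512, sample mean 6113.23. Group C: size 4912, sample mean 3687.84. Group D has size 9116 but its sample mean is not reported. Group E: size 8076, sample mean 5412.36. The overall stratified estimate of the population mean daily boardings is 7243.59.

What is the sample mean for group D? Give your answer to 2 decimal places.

11566.16

Σ Nₕx̄ₕ = N·μ, so 9116·x̄_D = 34952·7243.59 − (8336·6997.73 + 4512·6113.23 + 4912·3687.84 + 8076·5412.36).
= 253177957.68 − 147740860.48 = 105437097.2.
x̄_D = 105437097.2 / 9116 = 11566.1581... → 11566.16.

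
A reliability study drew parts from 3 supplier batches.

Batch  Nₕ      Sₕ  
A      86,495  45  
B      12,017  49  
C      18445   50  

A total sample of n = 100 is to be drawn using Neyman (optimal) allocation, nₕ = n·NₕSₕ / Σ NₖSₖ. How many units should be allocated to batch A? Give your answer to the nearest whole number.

72

A: NₕSₕ = 86495·45 = 3892275
B: NₕSₕ = 12017·49 = 588833
C: NₕSₕ = 18445·50 = 922250
Σ NₕSₕ = 5403358.
n_A = 100·3892275/5403358 = 72.034... → 72.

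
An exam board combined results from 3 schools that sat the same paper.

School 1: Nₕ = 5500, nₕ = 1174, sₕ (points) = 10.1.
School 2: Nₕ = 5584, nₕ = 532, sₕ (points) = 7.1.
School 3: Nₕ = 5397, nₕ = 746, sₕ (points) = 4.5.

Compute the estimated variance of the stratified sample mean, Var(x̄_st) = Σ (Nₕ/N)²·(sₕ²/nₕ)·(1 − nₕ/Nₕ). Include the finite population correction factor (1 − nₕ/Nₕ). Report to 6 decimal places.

0.019961

N = 16481. Term for each stratum: Wₕ²sₕ²/nₕ·(1−nₕ/Nₕ).
Var(x̄_st) = 0.007611263 + 0.009841169 + 0.002508522 = 0.019960954 → 0.019961.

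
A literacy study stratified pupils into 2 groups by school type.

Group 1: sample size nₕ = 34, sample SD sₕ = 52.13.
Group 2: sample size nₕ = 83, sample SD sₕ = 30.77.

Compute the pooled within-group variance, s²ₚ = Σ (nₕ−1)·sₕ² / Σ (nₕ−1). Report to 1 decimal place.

1: (34−1)·52.13² = 33·2717.5369 = 89678.7177
2: (83−1)·30.77² = 82·946.7929 = 77637.0178
Numerator = 167315.7355; denominator = Σ(nₕ−1) = 115.
s²ₚ = 167315.7355/115 = 1454.919... → 1454.9.

1454.9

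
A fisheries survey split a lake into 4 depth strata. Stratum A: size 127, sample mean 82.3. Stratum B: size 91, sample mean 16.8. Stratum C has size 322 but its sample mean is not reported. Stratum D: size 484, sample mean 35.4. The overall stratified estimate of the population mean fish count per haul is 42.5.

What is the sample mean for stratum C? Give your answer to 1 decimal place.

N = 127 + 91 + 322 + 484 = 1024.
Overall total = μ·N = 42.5·1024 = 43520.
Subtract the known strata: 127·82.3 + 91·16.8 + 484·35.4 = 29114.5.
Remaining total for stratum C: 43520 − 29114.5 = 14405.5.
Divide by its size: 14405.5 / 322 = 44.738... → 44.7.

44.7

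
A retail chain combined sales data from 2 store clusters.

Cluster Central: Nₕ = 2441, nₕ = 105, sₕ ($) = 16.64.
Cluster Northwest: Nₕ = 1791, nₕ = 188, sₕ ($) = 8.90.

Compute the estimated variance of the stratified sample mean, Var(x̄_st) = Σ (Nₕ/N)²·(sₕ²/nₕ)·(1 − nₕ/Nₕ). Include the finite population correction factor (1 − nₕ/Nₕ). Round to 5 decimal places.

N = 4232; Wₕ = Nₕ/N.
cluster Central: (2441/4232)²·16.64²/105·(1 − 105/2441) = 0.83958882
cluster Northwest: (1791/4232)²·8.90²/188·(1 − 188/1791) = 0.06753983
Sum = 0.90712864 → 0.90713.

0.90713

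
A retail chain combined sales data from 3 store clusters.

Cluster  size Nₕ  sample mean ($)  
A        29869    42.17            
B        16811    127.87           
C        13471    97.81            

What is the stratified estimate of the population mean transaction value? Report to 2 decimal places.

x̄_st = (Σ Nₕx̄ₕ) / (Σ Nₕ) = (29869·42.17 + 16811·127.87 + 13471·97.81) / 60151
= 4726796.81 / 60151 = 78.5822... → 78.58.

78.58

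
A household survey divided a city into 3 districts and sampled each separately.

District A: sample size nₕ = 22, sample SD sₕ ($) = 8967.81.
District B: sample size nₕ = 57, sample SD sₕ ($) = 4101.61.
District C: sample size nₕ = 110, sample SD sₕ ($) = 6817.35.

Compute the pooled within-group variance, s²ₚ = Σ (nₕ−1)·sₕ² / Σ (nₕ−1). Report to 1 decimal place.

Degrees of freedom: 21 + 56 + 109 = 186.
Σ(nₕ−1)sₕ² = 21·80421616.1961 + 56·16823204.5921 + 109·46476261.0225 = 7696865848.7282.
s²ₚ = 7696865848.7282 / 186 = 41380999.187... → 41380999.2.

41380999.2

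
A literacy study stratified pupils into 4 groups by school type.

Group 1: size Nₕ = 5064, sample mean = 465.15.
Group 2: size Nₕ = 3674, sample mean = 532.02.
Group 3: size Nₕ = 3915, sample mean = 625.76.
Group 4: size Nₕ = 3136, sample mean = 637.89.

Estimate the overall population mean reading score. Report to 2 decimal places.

N = 15789; weights Wₕ = Nₕ/N = (0.3207, 0.2327, 0.2480, 0.1986).
x̄_st = Σ Wₕ·x̄ₕ = 0.3207·465.15 + 0.2327·532.02 + 0.2480·625.76 + 0.1986·637.89 ≈ 554.8442...
→ 554.84.

554.84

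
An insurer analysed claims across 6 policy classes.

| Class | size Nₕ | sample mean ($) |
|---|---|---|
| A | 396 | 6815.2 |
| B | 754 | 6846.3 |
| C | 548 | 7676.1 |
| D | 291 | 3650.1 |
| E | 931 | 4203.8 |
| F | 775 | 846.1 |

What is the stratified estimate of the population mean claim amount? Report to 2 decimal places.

N = 396 + 754 + 548 + 291 + 931 + 775 = 3695.
Overall mean = Σ (Nₕ/N)·x̄ₕ — weight by population share, not a simple average.
Σ Nₕx̄ₕ = 396·6815.2 + 754·6846.3 + 548·7676.1 + 291·3650.1 + 931·4203.8 + 775·846.1 = 2698819.2 + 5162110.2 + 4206502.8 + 1062179.1 + 3913737.8 + 655727.5 = 17699076.6.
Divide by N: 17699076.6 / 3695 = 4790.0072... → 4790.01.

4790.01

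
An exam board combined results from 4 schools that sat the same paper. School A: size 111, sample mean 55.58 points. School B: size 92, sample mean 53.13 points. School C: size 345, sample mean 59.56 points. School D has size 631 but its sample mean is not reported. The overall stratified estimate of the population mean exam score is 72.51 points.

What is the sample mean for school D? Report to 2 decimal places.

Σ Nₕx̄ₕ = N·μ, so 631·x̄_D = 1179·72.51 − (111·55.58 + 92·53.13 + 345·59.56).
= 85489.29 − 31605.54 = 53883.75.
x̄_D = 53883.75 / 631 = 85.3942... → 85.39.

85.39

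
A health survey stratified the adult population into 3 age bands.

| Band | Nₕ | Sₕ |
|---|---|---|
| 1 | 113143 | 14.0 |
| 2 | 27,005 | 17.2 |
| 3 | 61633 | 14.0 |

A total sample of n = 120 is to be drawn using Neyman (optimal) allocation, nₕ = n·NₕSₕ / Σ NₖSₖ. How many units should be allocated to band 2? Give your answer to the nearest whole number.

19

Σ NₕSₕ = 113143·14.0 + 27005·17.2 + 61633·14.0 = 2911350.
Share for 2: 464486/2911350 = 0.15954.
n_2 = 120 × 0.15954 = 19.145... → 19.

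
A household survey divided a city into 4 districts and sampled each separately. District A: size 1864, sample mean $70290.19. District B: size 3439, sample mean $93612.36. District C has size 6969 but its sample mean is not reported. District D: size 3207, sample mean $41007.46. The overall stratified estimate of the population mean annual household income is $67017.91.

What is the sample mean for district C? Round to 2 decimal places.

64988.59

Σ Nₕx̄ₕ = N·μ, so 6969·x̄_C = 15479·67017.91 − (1864·70290.19 + 3439·93612.36 + 3207·41007.46).
= 1037370228.89 − 584464744.42 = 452905484.47.
x̄_C = 452905484.47 / 6969 = 64988.5901... → 64988.59.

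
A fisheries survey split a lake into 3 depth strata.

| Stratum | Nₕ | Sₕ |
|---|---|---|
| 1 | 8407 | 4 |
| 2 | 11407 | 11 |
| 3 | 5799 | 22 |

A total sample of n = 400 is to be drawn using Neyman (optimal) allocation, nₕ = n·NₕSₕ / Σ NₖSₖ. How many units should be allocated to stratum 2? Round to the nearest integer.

175

Σ NₕSₕ = 8407·4 + 11407·11 + 5799·22 = 286683.
Share for 2: 125477/286683 = 0.43769.
n_2 = 400 × 0.43769 = 175.074... → 175.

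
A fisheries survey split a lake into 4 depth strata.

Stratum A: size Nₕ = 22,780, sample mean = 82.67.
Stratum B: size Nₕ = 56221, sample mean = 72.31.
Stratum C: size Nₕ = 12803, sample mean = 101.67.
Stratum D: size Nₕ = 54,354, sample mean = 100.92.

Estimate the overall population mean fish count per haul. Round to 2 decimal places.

N = 22780 + 56221 + 12803 + 54354 = 146158.
Overall mean = Σ (Nₕ/N)·x̄ₕ — weight by population share, not a simple average.
Σ Nₕx̄ₕ = 22780·82.67 + 56221·72.31 + 12803·101.67 + 54354·100.92 = 1883222.6 + 4065340.51 + 1301681.01 + 5485405.68 = 12735649.8.
Divide by N: 12735649.8 / 146158 = 87.1362... → 87.14.

87.14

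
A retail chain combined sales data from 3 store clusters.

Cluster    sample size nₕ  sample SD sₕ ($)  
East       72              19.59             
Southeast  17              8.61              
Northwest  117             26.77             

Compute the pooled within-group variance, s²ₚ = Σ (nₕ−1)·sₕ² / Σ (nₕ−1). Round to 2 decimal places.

Degrees of freedom: 71 + 16 + 116 = 203.
Σ(nₕ−1)sₕ² = 71·383.7681 + 16·74.1321 + 116·716.6329 = 111563.0651.
s²ₚ = 111563.0651 / 203 = 549.5717... → 549.57.

549.57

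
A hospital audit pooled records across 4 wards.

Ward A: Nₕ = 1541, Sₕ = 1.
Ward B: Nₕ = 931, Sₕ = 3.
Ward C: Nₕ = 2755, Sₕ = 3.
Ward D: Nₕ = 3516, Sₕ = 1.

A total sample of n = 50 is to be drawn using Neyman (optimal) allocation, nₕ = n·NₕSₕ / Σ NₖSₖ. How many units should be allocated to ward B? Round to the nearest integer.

Σ NₕSₕ = 1541·1 + 931·3 + 2755·3 + 3516·1 = 16115.
Share for B: 2793/16115 = 0.17332.
n_B = 50 × 0.17332 = 8.666... → 9.

9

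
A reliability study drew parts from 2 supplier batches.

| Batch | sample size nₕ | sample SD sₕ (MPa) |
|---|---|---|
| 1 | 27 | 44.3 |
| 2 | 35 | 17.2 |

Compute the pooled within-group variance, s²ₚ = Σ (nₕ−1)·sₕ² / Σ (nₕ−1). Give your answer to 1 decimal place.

Degrees of freedom: 26 + 34 = 60.
Σ(nₕ−1)sₕ² = 26·1962.49 + 34·295.84 = 61083.3.
s²ₚ = 61083.3 / 60 = 1018.055 → 1018.1.

1018.1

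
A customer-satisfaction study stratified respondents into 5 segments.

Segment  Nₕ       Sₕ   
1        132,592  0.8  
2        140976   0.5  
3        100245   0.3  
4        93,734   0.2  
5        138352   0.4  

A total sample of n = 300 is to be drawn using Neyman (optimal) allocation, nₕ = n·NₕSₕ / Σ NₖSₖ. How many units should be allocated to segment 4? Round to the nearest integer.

20

1: NₕSₕ = 132592·0.8 = 106073.6
2: NₕSₕ = 140976·0.5 = 70488
3: NₕSₕ = 100245·0.3 = 30073.5
4: NₕSₕ = 93734·0.2 = 18746.8
5: NₕSₕ = 138352·0.4 = 55340.8
Σ NₕSₕ = 280722.7.
n_4 = 300·18746.8/280722.7 = 20.034... → 20.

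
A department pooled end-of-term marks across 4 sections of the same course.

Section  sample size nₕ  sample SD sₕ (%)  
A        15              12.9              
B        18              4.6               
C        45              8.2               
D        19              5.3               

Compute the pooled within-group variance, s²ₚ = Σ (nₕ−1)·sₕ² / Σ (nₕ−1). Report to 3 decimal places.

Degrees of freedom: 14 + 17 + 44 + 18 = 93.
Σ(nₕ−1)sₕ² = 14·166.41 + 17·21.16 + 44·67.24 + 18·28.09 = 6153.64.
s²ₚ = 6153.64 / 93 = 66.16817... → 66.168.

66.168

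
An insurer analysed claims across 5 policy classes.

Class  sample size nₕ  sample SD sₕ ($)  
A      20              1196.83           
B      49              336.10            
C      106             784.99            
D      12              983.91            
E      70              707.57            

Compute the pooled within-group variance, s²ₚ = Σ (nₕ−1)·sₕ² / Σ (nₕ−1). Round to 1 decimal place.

565610.8

Degrees of freedom: 19 + 48 + 105 + 11 + 69 = 252.
Σ(nₕ−1)sₕ² = 19·1432402.0489 + 48·112963.21 + 105·616209.3001 + 11·968078.8881 + 69·500655.3049 = 142533933.3268.
s²ₚ = 142533933.3268 / 252 = 565610.847... → 565610.8.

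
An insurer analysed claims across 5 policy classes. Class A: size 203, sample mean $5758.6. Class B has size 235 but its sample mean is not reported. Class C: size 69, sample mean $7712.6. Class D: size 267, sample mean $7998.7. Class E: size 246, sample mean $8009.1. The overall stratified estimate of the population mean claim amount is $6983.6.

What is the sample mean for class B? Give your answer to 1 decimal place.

N = 203 + 235 + 69 + 267 + 246 = 1020.
Overall total = μ·N = 6983.6·1020 = 7123272.
Subtract the known strata: 203·5758.6 + 69·7712.6 + 267·7998.7 + 246·8009.1 = 5807056.7.
Remaining total for class B: 7123272 − 5807056.7 = 1316215.3.
Divide by its size: 1316215.3 / 235 = 5600.916... → 5600.9.

5600.9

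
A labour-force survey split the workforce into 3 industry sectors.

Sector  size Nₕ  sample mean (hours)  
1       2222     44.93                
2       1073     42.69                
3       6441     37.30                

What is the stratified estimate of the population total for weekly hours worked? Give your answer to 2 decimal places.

385890.13

1: 2222·44.93 = 99834.46
2: 1073·42.69 = 45806.37
3: 6441·37.30 = 240249.3
τ̂ = Σ Nₕx̄ₕ = 385890.13.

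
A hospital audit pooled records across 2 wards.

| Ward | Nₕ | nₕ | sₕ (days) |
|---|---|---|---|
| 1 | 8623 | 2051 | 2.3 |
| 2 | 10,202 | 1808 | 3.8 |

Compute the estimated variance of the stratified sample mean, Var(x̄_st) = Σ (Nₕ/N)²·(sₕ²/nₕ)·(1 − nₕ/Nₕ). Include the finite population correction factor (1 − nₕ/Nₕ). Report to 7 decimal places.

N = 18825. Term for each stratum: Wₕ²sₕ²/nₕ·(1−nₕ/Nₕ).
Var(x̄_st) = 0.0004124544 + 0.0019299812 = 0.0023424357 → 0.0023424.

0.0023424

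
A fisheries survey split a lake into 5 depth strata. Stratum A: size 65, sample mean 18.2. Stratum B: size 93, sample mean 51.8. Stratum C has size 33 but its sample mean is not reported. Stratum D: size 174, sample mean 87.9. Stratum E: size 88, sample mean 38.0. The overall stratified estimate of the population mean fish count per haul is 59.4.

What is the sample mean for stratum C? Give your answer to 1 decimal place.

68.8

N = 65 + 93 + 33 + 174 + 88 = 453.
Overall total = μ·N = 59.4·453 = 26908.2.
Subtract the known strata: 65·18.2 + 93·51.8 + 174·87.9 + 88·38.0 = 24639.
Remaining total for stratum C: 26908.2 − 24639 = 2269.2.
Divide by its size: 2269.2 / 33 = 68.764... → 68.8.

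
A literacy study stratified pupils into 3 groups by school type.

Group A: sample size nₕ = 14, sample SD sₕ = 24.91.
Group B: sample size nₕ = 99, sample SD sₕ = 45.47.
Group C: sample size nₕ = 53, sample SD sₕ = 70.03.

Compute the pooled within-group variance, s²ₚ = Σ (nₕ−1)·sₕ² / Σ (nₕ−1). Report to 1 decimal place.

A: (14−1)·24.91² = 13·620.5081 = 8066.6053
B: (99−1)·45.47² = 98·2067.5209 = 202617.0482
C: (53−1)·70.03² = 52·4904.2009 = 255018.4468
Numerator = 465702.1003; denominator = Σ(nₕ−1) = 163.
s²ₚ = 465702.1003/163 = 2857.068... → 2857.1.

2857.1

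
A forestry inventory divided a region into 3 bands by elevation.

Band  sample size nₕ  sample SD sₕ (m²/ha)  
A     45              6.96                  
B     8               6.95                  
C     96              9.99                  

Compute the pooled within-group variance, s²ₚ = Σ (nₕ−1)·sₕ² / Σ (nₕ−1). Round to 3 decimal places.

Degrees of freedom: 44 + 7 + 95 = 146.
Σ(nₕ−1)sₕ² = 44·48.4416 + 7·48.3025 + 95·99.8001 = 11950.5574.
s²ₚ = 11950.5574 / 146 = 81.85313... → 81.853.

81.853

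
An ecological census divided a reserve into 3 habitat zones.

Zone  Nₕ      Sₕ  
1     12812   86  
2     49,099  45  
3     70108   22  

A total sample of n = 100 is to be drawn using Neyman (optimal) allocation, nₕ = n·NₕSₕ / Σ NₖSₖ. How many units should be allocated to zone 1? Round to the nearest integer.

23

Σ NₕSₕ = 12812·86 + 49099·45 + 70108·22 = 4853663.
Share for 1: 1101832/4853663 = 0.22701.
n_1 = 100 × 0.22701 = 22.701... → 23.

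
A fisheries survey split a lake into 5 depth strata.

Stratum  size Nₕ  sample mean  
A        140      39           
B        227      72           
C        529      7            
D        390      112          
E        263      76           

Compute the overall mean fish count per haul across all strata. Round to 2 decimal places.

N = 1549; weights Wₕ = Nₕ/N = (0.0904, 0.1465, 0.3415, 0.2518, 0.1698).
x̄_st = Σ Wₕ·x̄ₕ = 0.0904·39 + 0.1465·72 + 0.3415·7 + 0.2518·112 + 0.1698·76 ≈ 57.5694...
→ 57.57.

57.57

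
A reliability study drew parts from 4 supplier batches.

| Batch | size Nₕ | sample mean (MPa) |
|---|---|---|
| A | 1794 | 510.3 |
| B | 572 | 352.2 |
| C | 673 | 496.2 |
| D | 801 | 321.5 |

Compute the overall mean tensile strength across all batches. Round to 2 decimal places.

444.90

N = 1794 + 572 + 673 + 801 = 3840.
Overall mean = Σ (Nₕ/N)·x̄ₕ — weight by population share, not a simple average.
Σ Nₕx̄ₕ = 1794·510.3 + 572·352.2 + 673·496.2 + 801·321.5 = 915478.2 + 201458.4 + 333942.6 + 257521.5 = 1708400.7.
Divide by N: 1708400.7 / 3840 = 444.8960... → 444.90.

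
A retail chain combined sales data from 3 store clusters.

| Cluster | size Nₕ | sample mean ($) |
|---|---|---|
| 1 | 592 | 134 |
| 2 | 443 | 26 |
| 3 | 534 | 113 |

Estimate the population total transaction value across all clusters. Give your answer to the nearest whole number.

1: 592·134 = 79328
2: 443·26 = 11518
3: 534·113 = 60342
τ̂ = Σ Nₕx̄ₕ = 151188.

151188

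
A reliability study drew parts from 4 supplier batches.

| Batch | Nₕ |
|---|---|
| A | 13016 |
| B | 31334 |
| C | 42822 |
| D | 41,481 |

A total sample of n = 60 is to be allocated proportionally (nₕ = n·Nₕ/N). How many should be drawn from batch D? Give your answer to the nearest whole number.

Share of batch D = 41481/128653 = 0.32243.
Allocate 60 × 0.32243 = 19.346... → 19.

19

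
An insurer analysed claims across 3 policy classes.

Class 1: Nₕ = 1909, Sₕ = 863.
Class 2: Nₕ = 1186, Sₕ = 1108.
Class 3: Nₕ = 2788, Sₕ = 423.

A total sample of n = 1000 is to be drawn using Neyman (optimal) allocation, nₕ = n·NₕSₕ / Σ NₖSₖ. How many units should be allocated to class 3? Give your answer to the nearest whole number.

1: NₕSₕ = 1909·863 = 1647467
2: NₕSₕ = 1186·1108 = 1314088
3: NₕSₕ = 2788·423 = 1179324
Σ NₕSₕ = 4140879.
n_3 = 1000·1179324/4140879 = 284.800... → 285.

285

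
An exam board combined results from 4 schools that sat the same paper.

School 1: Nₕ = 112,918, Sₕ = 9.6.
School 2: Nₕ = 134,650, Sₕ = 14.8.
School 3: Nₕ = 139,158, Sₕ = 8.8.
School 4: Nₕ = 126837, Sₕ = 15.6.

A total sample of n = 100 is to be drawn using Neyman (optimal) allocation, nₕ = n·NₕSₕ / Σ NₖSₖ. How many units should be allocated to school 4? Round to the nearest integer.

32

Σ NₕSₕ = 112918·9.6 + 134650·14.8 + 139158·8.8 + 126837·15.6 = 6280080.4.
Share for 4: 1978657.2/6280080.4 = 0.31507.
n_4 = 100 × 0.31507 = 31.507... → 32.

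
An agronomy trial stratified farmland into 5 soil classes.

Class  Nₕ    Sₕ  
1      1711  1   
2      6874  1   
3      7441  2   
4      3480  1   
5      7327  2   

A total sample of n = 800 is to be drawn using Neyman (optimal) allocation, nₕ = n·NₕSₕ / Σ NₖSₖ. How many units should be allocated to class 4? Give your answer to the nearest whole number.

1: NₕSₕ = 1711·1 = 1711
2: NₕSₕ = 6874·1 = 6874
3: NₕSₕ = 7441·2 = 14882
4: NₕSₕ = 3480·1 = 3480
5: NₕSₕ = 7327·2 = 14654
Σ NₕSₕ = 41601.
n_4 = 800·3480/41601 = 66.921... → 67.

67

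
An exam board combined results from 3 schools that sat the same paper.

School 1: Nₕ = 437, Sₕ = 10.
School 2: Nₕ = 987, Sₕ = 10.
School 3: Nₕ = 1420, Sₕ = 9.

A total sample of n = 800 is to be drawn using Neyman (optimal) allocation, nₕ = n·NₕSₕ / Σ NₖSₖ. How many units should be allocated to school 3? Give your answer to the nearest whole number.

Σ NₕSₕ = 437·10 + 987·10 + 1420·9 = 27020.
Share for 3: 12780/27020 = 0.47298.
n_3 = 800 × 0.47298 = 378.386... → 378.

378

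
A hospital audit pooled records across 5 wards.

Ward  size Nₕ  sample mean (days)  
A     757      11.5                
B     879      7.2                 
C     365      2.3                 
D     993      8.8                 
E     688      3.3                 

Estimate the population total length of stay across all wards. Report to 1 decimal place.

Population total = Σ Nₕ·x̄ₕ (each stratum's size times its mean).
757·11.5 + 879·7.2 + 365·2.3 + 993·8.8 + 688·3.3 = 8705.5 + 6328.8 + 839.5 + 8738.4 + 2270.4 = 26882.6.

26882.6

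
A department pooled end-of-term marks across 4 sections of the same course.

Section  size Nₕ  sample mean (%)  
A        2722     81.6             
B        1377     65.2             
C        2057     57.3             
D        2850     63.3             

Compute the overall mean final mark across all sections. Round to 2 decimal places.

x̄_st = (Σ Nₕx̄ₕ) / (Σ Nₕ) = (2722·81.6 + 1377·65.2 + 2057·57.3 + 2850·63.3) / 9006
= 610166.7 / 9006 = 67.7511... → 67.75.

67.75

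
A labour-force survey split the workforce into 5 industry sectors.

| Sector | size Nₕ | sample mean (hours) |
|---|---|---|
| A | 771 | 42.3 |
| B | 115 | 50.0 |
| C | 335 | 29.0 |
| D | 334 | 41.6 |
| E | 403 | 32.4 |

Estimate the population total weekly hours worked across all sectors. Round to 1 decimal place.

Estimate total by summing Nₕ·x̄ₕ over strata.
771·42.3 + 115·50.0 + 335·29.0 + 334·41.6 + 403·32.4 = 32613.3 + 5750 + 9715 + 13894.4 + 13057.2 = 75029.9.

75029.9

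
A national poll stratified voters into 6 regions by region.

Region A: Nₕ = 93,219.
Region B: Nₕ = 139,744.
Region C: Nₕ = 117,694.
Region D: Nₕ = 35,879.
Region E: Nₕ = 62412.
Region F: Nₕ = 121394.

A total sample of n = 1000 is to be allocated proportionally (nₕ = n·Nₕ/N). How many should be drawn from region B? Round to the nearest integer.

N = 93219 + 139744 + 117694 + 35879 + 62412 + 121394 = 570342.
n_B = 1000·139744/570342 = 245.018... → 245.

245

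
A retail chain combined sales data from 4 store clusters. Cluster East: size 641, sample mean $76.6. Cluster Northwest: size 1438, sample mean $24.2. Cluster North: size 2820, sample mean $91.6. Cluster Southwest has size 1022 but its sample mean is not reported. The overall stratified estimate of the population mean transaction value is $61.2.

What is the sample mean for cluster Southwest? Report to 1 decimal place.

Σ Nₕx̄ₕ = N·μ, so 1022·x̄_Southwest = 5921·61.2 − (641·76.6 + 1438·24.2 + 2820·91.6).
= 362365.2 − 342212.2 = 20153.
x̄_Southwest = 20153 / 1022 = 19.719... → 19.7.

19.7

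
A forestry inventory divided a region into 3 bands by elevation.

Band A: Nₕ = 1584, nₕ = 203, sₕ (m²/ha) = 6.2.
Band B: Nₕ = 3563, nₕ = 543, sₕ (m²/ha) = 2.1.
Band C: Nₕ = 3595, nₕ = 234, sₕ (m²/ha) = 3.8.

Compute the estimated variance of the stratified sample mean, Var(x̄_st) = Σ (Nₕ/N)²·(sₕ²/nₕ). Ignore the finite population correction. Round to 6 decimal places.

N = 8742; Wₕ = Nₕ/N.
band A: (1584/8742)²·6.2²/203 = 0.006216932
band B: (3563/8742)²·2.1²/543 = 0.001349114
band C: (3595/8742)²·3.8²/234 = 0.010435843
Sum = 0.018001889 → 0.018002.

0.018002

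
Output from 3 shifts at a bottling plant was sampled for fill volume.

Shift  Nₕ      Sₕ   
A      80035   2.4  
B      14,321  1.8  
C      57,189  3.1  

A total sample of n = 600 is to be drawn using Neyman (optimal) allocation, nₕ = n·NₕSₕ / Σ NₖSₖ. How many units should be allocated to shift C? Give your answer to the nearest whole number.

A: NₕSₕ = 80035·2.4 = 192084
B: NₕSₕ = 14321·1.8 = 25777.8
C: NₕSₕ = 57189·3.1 = 177285.9
Σ NₕSₕ = 395147.7.
n_C = 600·177285.9/395147.7 = 269.194... → 269.

269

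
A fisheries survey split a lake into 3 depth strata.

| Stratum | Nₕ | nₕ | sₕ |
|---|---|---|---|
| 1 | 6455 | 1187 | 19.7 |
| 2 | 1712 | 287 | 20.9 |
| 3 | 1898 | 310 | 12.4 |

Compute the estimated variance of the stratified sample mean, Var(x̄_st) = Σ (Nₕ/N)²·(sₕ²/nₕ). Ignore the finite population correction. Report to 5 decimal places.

N = 10065; Wₕ = Nₕ/N.
stratum 1: (6455/10065)²·19.7²/1187 = 0.13447658
stratum 2: (1712/10065)²·20.9²/287 = 0.04403425
stratum 3: (1898/10065)²·12.4²/310 = 0.01763789
Sum = 0.19614872 → 0.19615.

0.19615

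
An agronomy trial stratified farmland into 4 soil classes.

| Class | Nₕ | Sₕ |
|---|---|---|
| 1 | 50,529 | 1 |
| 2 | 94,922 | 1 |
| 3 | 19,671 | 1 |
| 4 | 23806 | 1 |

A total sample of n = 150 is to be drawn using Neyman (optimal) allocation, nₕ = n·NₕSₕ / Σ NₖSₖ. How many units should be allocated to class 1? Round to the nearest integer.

1: NₕSₕ = 50529·1 = 50529
2: NₕSₕ = 94922·1 = 94922
3: NₕSₕ = 19671·1 = 19671
4: NₕSₕ = 23806·1 = 23806
Σ NₕSₕ = 188928.
n_1 = 150·50529/188928 = 40.118... → 40.

40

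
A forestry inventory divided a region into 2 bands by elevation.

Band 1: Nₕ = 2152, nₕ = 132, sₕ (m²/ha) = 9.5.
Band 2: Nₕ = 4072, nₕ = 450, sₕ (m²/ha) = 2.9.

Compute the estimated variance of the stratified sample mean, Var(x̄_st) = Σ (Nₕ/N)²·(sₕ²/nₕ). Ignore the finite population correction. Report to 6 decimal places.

N = 6224. Term for each stratum: Wₕ²sₕ²/nₕ.
Var(x̄_st) = 0.081736991 + 0.007999445 = 0.089736436 → 0.089736.

0.089736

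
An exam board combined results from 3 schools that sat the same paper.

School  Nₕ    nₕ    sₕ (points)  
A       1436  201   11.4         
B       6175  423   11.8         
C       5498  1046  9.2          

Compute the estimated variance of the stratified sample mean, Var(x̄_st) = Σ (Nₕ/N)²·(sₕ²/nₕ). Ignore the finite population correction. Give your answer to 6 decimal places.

0.095032

N = 13109. Term for each stratum: Wₕ²sₕ²/nₕ.
Var(x̄_st) = 0.007758601 + 0.073039610 + 0.014233585 = 0.095031796 → 0.095032.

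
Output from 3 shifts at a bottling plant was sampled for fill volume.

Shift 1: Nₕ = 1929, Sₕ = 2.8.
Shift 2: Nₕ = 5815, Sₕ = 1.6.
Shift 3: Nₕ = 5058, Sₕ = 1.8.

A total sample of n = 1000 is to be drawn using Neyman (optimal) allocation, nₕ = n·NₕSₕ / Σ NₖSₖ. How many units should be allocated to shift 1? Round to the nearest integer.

1: NₕSₕ = 1929·2.8 = 5401.2
2: NₕSₕ = 5815·1.6 = 9304
3: NₕSₕ = 5058·1.8 = 9104.4
Σ NₕSₕ = 23809.6.
n_1 = 1000·5401.2/23809.6 = 226.850... → 227.

227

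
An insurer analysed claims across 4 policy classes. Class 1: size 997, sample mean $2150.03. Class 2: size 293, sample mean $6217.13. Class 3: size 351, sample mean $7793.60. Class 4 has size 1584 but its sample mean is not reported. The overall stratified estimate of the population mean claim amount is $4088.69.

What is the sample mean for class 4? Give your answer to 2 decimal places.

N = 997 + 293 + 351 + 1584 = 3225.
Overall total = μ·N = 4088.69·3225 = 13186025.25.
Subtract the known strata: 997·2150.03 + 293·6217.13 + 351·7793.60 = 6700752.6.
Remaining total for class 4: 13186025.25 − 6700752.6 = 6485272.65.
Divide by its size: 6485272.65 / 1584 = 4094.2378... → 4094.24.

4094.24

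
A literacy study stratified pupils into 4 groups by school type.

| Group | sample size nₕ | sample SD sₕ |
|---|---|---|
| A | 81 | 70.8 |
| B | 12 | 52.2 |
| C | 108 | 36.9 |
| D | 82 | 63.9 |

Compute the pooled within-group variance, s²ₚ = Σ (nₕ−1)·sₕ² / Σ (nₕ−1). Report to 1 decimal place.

A: (81−1)·70.8² = 80·5012.64 = 401011.2
B: (12−1)·52.2² = 11·2724.84 = 29973.24
C: (108−1)·36.9² = 107·1361.61 = 145692.27
D: (82−1)·63.9² = 81·4083.21 = 330740.01
Numerator = 907416.72; denominator = Σ(nₕ−1) = 279.
s²ₚ = 907416.72/279 = 3252.390... → 3252.4.

3252.4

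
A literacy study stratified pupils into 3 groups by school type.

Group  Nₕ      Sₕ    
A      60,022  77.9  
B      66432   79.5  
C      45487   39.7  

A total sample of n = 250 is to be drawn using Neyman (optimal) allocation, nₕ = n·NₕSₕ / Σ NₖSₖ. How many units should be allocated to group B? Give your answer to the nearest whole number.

Σ NₕSₕ = 60022·77.9 + 66432·79.5 + 45487·39.7 = 11762891.7.
Share for B: 5281344/11762891.7 = 0.44898.
n_B = 250 × 0.44898 = 112.246... → 112.

112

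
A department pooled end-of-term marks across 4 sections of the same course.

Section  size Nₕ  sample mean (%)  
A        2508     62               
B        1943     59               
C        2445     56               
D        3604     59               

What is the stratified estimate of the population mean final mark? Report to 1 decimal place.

N = 10500; weights Wₕ = Nₕ/N = (0.2389, 0.1850, 0.2329, 0.3432).
x̄_st = Σ Wₕ·x̄ₕ = 0.2389·62 + 0.1850·59 + 0.2329·56 + 0.3432·59 ≈ 59.018
→ 59.0.

59.0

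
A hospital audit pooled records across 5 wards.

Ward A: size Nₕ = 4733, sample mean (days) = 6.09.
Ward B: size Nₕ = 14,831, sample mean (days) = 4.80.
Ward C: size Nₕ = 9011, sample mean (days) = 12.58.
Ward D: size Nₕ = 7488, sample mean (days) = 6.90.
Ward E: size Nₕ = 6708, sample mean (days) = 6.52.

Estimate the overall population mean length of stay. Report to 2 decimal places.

x̄_st = (Σ Nₕx̄ₕ) / (Σ Nₕ) = (4733·6.09 + 14831·4.80 + 9011·12.58 + 7488·6.90 + 6708·6.52) / 42771
= 308774.51 / 42771 = 7.2192... → 7.22.

7.22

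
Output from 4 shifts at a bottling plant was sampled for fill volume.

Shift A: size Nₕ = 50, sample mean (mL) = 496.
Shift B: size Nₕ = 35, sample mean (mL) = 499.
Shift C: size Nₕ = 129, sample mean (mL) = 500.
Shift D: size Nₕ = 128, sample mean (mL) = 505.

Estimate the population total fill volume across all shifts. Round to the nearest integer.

171405

Estimate total by summing Nₕ·x̄ₕ over strata.
50·496 + 35·499 + 129·500 + 128·505 = 24800 + 17465 + 64500 + 64640 = 171405.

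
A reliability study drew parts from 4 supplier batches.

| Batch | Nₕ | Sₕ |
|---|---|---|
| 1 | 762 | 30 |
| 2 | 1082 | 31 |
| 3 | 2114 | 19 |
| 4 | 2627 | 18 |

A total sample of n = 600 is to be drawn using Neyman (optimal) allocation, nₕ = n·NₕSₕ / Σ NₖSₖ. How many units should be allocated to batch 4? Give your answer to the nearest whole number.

197

Σ NₕSₕ = 762·30 + 1082·31 + 2114·19 + 2627·18 = 143854.
Share for 4: 47286/143854 = 0.32871.
n_4 = 600 × 0.32871 = 197.225... → 197.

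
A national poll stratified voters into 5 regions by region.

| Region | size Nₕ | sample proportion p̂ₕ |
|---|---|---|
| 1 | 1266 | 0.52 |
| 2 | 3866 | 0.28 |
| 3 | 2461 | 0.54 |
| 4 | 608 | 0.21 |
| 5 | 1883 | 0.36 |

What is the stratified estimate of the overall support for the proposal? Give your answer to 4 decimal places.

0.3843

Wₕ = Nₕ/N with N = 10084: 0.1255, 0.3834, 0.2440, 0.0603, 0.1867.
p̂_st = 0.1255·0.52 + 0.3834·0.28 + 0.2440·0.54 + 0.0603·0.21 + 0.1867·0.36 ≈ 0.384302... → 0.3843.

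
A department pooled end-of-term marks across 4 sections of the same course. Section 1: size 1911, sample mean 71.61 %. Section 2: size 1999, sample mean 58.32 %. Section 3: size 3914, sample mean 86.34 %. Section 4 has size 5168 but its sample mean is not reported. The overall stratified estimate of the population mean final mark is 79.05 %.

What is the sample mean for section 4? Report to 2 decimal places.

Σ Nₕx̄ₕ = N·μ, so 5168·x̄_4 = 12992·79.05 − (1911·71.61 + 1999·58.32 + 3914·86.34).
= 1027017.6 − 591363.15 = 435654.45.
x̄_4 = 435654.45 / 5168 = 84.2985... → 84.30.

84.30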